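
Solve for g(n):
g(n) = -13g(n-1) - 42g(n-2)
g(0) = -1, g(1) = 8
Characteristic equation: x² + 13x + 42 = 0, which factors as (x - (-6))(x - (-7)) = 0.
Roots r₁ = -6, r₂ = -7 (distinct).
General solution: g(n) = A·(-6)^n + B·(-7)^n.
From g(0) = -1: A + B = -1.
From g(1) = 8: -6A - 7B = 8.
Solving: A = 1, B = -2.
So g(n) = \left(-6\right)^{n} - 2 \left(-7\right)^{n}.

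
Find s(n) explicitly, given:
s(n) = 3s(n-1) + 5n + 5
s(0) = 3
First-order linear with linear forcing.
Homogeneous solution: s_h(n) = A·(3)^n.
Try particular s_p(n) = pn + q. Substituting:
  pn + q = 3(p(n-1) + q) + 5n + 5.
Matching the n-coefficient: p = 3p + 5 ⇒ p = - \frac{5}{2}.
Matching constants: q = -3p + 3q + 5 ⇒ q = - \frac{25}{4}.
General: s(n) = A·(3)^n - \frac{5 n}{2} - \frac{25}{4}.
Apply s(0) = 3: A - \frac{25}{4} = 3 ⇒ A = \frac{37}{4}.
So s(n) = \frac{37 \cdot 3^{n}}{4} - \frac{5 n}{2} - \frac{25}{4}.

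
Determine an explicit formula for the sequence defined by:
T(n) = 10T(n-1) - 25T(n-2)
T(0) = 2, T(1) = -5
Characteristic equation: x² - 10x + 25 = 0, which is (x - (5))².
Repeated root r = 5.
General solution: T(n) = (A + Bn)·(5)^n.
From T(0) = 2: A = 2.
From T(1) = -5: (A + B)·(5) = -5 ⇒ B = -3.
So T(n) = \left(2 - 3 n\right) \cdot (5)^n.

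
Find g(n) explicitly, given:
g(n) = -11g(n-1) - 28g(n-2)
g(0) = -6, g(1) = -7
Characteristic equation: x² + 11x + 28 = 0, which factors as (x - (-7))(x - (-4)) = 0.
Roots r₁ = -7, r₂ = -4 (distinct).
General solution: g(n) = A·(-7)^n + B·(-4)^n.
From g(0) = -6: A + B = -6.
From g(1) = -7: -7A - 4B = -7.
Solving: A = \frac{31}{3}, B = - \frac{49}{3}.
So g(n) = - \frac{49 \left(-4\right)^{n}}{3} + \frac{31 \left(-7\right)^{n}}{3}.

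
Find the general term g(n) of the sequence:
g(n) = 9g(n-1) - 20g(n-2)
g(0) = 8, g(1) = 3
Characteristic equation: x² - 9x + 20 = 0, which factors as (x - (5))(x - (4)) = 0.
Roots r₁ = 5, r₂ = 4 (distinct).
General solution: g(n) = A·(5)^n + B·(4)^n.
From g(0) = 8: A + B = 8.
From g(1) = 3: 5A + 4B = 3.
Solving: A = -29, B = 37.
So g(n) = 37 \cdot 4^{n} - 29 \cdot 5^{n}.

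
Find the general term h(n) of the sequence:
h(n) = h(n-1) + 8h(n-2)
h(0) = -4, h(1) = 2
Characteristic equation: x² - x - 8 = 0.
Discriminant Δ = (1)² + 4·(8) = 33.
Roots r₁,₂ = (1 ± √33)/2, so r₁ = \frac{1}{2} + \frac{\sqrt{33}}{2}, r₂ = \frac{1}{2} - \frac{\sqrt{33}}{2}.
General solution: h(n) = A·r₁^n + B·r₂^n.
From the initial conditions, A + B = -4 and r₁A + r₂B = 2.
Since r₁ - r₂ = √33: A = (2 - (-4)r₂)/√33 = -2 + \frac{4 \sqrt{33}}{33}, and B = -4 - A = -2 - \frac{4 \sqrt{33}}{33}.
So h(n) = \left(-2 + \frac{4 \sqrt{33}}{33}\right)\left(\frac{1}{2} + \frac{\sqrt{33}}{2}\right)^n + \left(-2 - \frac{4 \sqrt{33}}{33}\right)\left(\frac{1}{2} - \frac{\sqrt{33}}{2}\right)^n.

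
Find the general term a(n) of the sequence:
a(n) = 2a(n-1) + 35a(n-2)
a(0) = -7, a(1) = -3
Characteristic equation: x² - 2x - 35 = 0, which factors as (x - (-5))(x - (7)) = 0.
Roots r₁ = -5, r₂ = 7 (distinct).
General solution: a(n) = A·(-5)^n + B·(7)^n.
From a(0) = -7: A + B = -7.
From a(1) = -3: -5A + 7B = -3.
Solving: A = - \frac{23}{6}, B = - \frac{19}{6}.
So a(n) = - \frac{23 \left(-5\right)^{n}}{6} - \frac{19 \cdot 7^{n}}{6}.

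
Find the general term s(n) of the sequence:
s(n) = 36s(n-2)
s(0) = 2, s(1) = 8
Characteristic equation: x² - 36 = 0, which factors as (x - (-6))(x - (6)) = 0.
Roots r₁ = -6, r₂ = 6 (distinct).
General solution: s(n) = A·(-6)^n + B·(6)^n.
From s(0) = 2: A + B = 2.
From s(1) = 8: -6A + 6B = 8.
Solving: A = \frac{1}{3}, B = \frac{5}{3}.
So s(n) = \frac{\left(-6\right)^{n}}{3} + \frac{5 \cdot 6^{n}}{3}.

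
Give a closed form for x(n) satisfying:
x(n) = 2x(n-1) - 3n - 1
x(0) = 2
First-order linear with linear forcing.
Homogeneous solution: x_h(n) = A·(2)^n.
Try particular x_p(n) = pn + q. Substituting:
  pn + q = 2(p(n-1) + q) - 3n - 1.
Matching the n-coefficient: p = 2p - 3 ⇒ p = 3.
Matching constants: q = -2p + 2q - 1 ⇒ q = 7.
General: x(n) = A·(2)^n + 3 n + 7.
Apply x(0) = 2: A + 7 = 2 ⇒ A = -5.
So x(n) = - 5 \cdot 2^{n} + 3 n + 7.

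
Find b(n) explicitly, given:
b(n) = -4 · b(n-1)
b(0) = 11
Pure geometric recurrence with ratio -4.
By induction b(n) = b(0) · (-4)^n = 11 \left(-4\right)^{n}.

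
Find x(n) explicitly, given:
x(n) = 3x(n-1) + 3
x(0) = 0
First-order linear non-homogeneous.
Homogeneous solution: x_h(n) = A·(3)^n.
Try constant particular solution x_p = K: K = 3K + 3 ⇒ K = - \frac{3}{2}.
General: x(n) = A·(3)^n - \frac{3}{2}.
Apply x(0) = 0: A - \frac{3}{2} = 0 ⇒ A = \frac{3}{2}.
So x(n) = \frac{3 \cdot 3^{n}}{2} - \frac{3}{2}.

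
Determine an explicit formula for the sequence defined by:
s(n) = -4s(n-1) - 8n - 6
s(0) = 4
First-order linear with linear forcing.
Homogeneous solution: s_h(n) = A·(-4)^n.
Try particular s_p(n) = pn + q. Substituting:
  pn + q = -4(p(n-1) + q) - 8n - 6.
Matching the n-coefficient: p = -4p - 8 ⇒ p = - \frac{8}{5}.
Matching constants: q = 4p - 4q - 6 ⇒ q = - \frac{62}{25}.
General: s(n) = A·(-4)^n - \frac{8 n}{5} - \frac{62}{25}.
Apply s(0) = 4: A - \frac{62}{25} = 4 ⇒ A = \frac{162}{25}.
So s(n) = \frac{162 \left(-4\right)^{n}}{25} - \frac{8 n}{5} - \frac{62}{25}.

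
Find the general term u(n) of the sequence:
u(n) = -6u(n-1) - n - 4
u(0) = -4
First-order linear with linear forcing.
Homogeneous solution: u_h(n) = A·(-6)^n.
Try particular u_p(n) = pn + q. Substituting:
  pn + q = -6(p(n-1) + q) - n - 4.
Matching the n-coefficient: p = -6p - 1 ⇒ p = - \frac{1}{7}.
Matching constants: q = 6p - 6q - 4 ⇒ q = - \frac{34}{49}.
General: u(n) = A·(-6)^n - \frac{n}{7} - \frac{34}{49}.
Apply u(0) = -4: A - \frac{34}{49} = -4 ⇒ A = - \frac{162}{49}.
So u(n) = - \frac{162 \left(-6\right)^{n}}{49} - \frac{n}{7} - \frac{34}{49}.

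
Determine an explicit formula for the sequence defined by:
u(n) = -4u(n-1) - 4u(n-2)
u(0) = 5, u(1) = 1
Characteristic equation: x² + 4x + 4 = 0, which is (x - (-2))².
Repeated root r = -2.
General solution: u(n) = (A + Bn)·(-2)^n.
From u(0) = 5: A = 5.
From u(1) = 1: (A + B)·(-2) = 1 ⇒ B = - \frac{11}{2}.
So u(n) = \left(5 - \frac{11 n}{2}\right) \cdot (-2)^n.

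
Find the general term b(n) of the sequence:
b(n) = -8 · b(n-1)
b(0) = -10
Pure geometric recurrence with ratio -8.
By induction b(n) = b(0) · (-8)^n = - 10 \left(-8\right)^{n}.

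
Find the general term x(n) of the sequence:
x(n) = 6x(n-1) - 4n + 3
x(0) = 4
First-order linear with linear forcing.
Homogeneous solution: x_h(n) = A·(6)^n.
Try particular x_p(n) = pn + q. Substituting:
  pn + q = 6(p(n-1) + q) - 4n + 3.
Matching the n-coefficient: p = 6p - 4 ⇒ p = \frac{4}{5}.
Matching constants: q = -6p + 6q + 3 ⇒ q = \frac{9}{25}.
General: x(n) = A·(6)^n + \frac{4 n}{5} + \frac{9}{25}.
Apply x(0) = 4: A + \frac{9}{25} = 4 ⇒ A = \frac{91}{25}.
So x(n) = \frac{91 \cdot 6^{n}}{25} + \frac{4 n}{5} + \frac{9}{25}.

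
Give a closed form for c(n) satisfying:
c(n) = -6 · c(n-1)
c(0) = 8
Pure geometric recurrence with ratio -6.
By induction c(n) = c(0) · (-6)^n = 8 \left(-6\right)^{n}.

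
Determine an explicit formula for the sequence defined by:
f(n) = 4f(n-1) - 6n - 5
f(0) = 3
First-order linear with linear forcing.
Homogeneous solution: f_h(n) = A·(4)^n.
Try particular f_p(n) = pn + q. Substituting:
  pn + q = 4(p(n-1) + q) - 6n - 5.
Matching the n-coefficient: p = 4p - 6 ⇒ p = 2.
Matching constants: q = -4p + 4q - 5 ⇒ q = \frac{13}{3}.
General: f(n) = A·(4)^n + 2 n + \frac{13}{3}.
Apply f(0) = 3: A + \frac{13}{3} = 3 ⇒ A = - \frac{4}{3}.
So f(n) = - \frac{4 \cdot 4^{n}}{3} + 2 n + \frac{13}{3}.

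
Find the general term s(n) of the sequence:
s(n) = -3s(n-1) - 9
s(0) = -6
First-order linear non-homogeneous.
Homogeneous solution: s_h(n) = A·(-3)^n.
Try constant particular solution s_p = K: K = -3K - 9 ⇒ K = - \frac{9}{4}.
General: s(n) = A·(-3)^n - \frac{9}{4}.
Apply s(0) = -6: A - \frac{9}{4} = -6 ⇒ A = - \frac{15}{4}.
So s(n) = - \frac{15 \left(-3\right)^{n}}{4} - \frac{9}{4}.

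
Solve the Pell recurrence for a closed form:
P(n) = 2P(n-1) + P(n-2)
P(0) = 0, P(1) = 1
This is the Pell sequence.
Characteristic equation: x² - 2x - 1 = 0; roots r₁ = 1 + \sqrt{2}, r₂ = 1 - \sqrt{2}.
General: P(n) = A·r₁^n + B·r₂^n. Solving with P(0)=0, P(1)=1 gives A = \frac{\sqrt{2}}{4}, B = - \frac{\sqrt{2}}{4}.
So P(n) = \frac{\sqrt{2} \left(- \left(1 - \sqrt{2}\right)^{n} + \left(1 + \sqrt{2}\right)^{n}\right)}{4}.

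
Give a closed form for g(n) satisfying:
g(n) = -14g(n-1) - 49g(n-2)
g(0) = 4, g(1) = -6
Characteristic equation: x² + 14x + 49 = 0, which is (x - (-7))².
Repeated root r = -7.
General solution: g(n) = (A + Bn)·(-7)^n.
From g(0) = 4: A = 4.
From g(1) = -6: (A + B)·(-7) = -6 ⇒ B = - \frac{22}{7}.
So g(n) = \left(4 - \frac{22 n}{7}\right) \cdot (-7)^n.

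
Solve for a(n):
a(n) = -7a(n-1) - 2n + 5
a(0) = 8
First-order linear with linear forcing.
Homogeneous solution: a_h(n) = A·(-7)^n.
Try particular a_p(n) = pn + q. Substituting:
  pn + q = -7(p(n-1) + q) - 2n + 5.
Matching the n-coefficient: p = -7p - 2 ⇒ p = - \frac{1}{4}.
Matching constants: q = 7p - 7q + 5 ⇒ q = \frac{13}{32}.
General: a(n) = A·(-7)^n - \frac{n}{4} + \frac{13}{32}.
Apply a(0) = 8: A + \frac{13}{32} = 8 ⇒ A = \frac{243}{32}.
So a(n) = \frac{243 \left(-7\right)^{n}}{32} - \frac{n}{4} + \frac{13}{32}.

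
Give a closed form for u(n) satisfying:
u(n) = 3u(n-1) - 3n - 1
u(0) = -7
First-order linear with linear forcing.
Homogeneous solution: u_h(n) = A·(3)^n.
Try particular u_p(n) = pn + q. Substituting:
  pn + q = 3(p(n-1) + q) - 3n - 1.
Matching the n-coefficient: p = 3p - 3 ⇒ p = \frac{3}{2}.
Matching constants: q = -3p + 3q - 1 ⇒ q = \frac{11}{4}.
General: u(n) = A·(3)^n + \frac{3 n}{2} + \frac{11}{4}.
Apply u(0) = -7: A + \frac{11}{4} = -7 ⇒ A = - \frac{39}{4}.
So u(n) = - \frac{39 \cdot 3^{n}}{4} + \frac{3 n}{2} + \frac{11}{4}.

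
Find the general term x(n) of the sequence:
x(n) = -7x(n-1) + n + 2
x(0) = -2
First-order linear with linear forcing.
Homogeneous solution: x_h(n) = A·(-7)^n.
Try particular x_p(n) = pn + q. Substituting:
  pn + q = -7(p(n-1) + q) + n + 2.
Matching the n-coefficient: p = -7p + 1 ⇒ p = \frac{1}{8}.
Matching constants: q = 7p - 7q + 2 ⇒ q = \frac{23}{64}.
General: x(n) = A·(-7)^n + \frac{n}{8} + \frac{23}{64}.
Apply x(0) = -2: A + \frac{23}{64} = -2 ⇒ A = - \frac{151}{64}.
So x(n) = - \frac{151 \left(-7\right)^{n}}{64} + \frac{n}{8} + \frac{23}{64}.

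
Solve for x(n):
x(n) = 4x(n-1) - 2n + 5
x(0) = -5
First-order linear with linear forcing.
Homogeneous solution: x_h(n) = A·(4)^n.
Try particular x_p(n) = pn + q. Substituting:
  pn + q = 4(p(n-1) + q) - 2n + 5.
Matching the n-coefficient: p = 4p - 2 ⇒ p = \frac{2}{3}.
Matching constants: q = -4p + 4q + 5 ⇒ q = - \frac{7}{9}.
General: x(n) = A·(4)^n + \frac{2 n}{3} - \frac{7}{9}.
Apply x(0) = -5: A - \frac{7}{9} = -5 ⇒ A = - \frac{38}{9}.
So x(n) = - \frac{38 \cdot 4^{n}}{9} + \frac{2 n}{3} - \frac{7}{9}.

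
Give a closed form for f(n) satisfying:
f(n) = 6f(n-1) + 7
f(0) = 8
First-order linear non-homogeneous.
Homogeneous solution: f_h(n) = A·(6)^n.
Try constant particular solution f_p = K: K = 6K + 7 ⇒ K = - \frac{7}{5}.
General: f(n) = A·(6)^n - \frac{7}{5}.
Apply f(0) = 8: A - \frac{7}{5} = 8 ⇒ A = \frac{47}{5}.
So f(n) = \frac{47 \cdot 6^{n}}{5} - \frac{7}{5}.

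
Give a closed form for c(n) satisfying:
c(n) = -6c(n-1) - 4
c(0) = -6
First-order linear non-homogeneous.
Homogeneous solution: c_h(n) = A·(-6)^n.
Try constant particular solution c_p = K: K = -6K - 4 ⇒ K = - \frac{4}{7}.
General: c(n) = A·(-6)^n - \frac{4}{7}.
Apply c(0) = -6: A - \frac{4}{7} = -6 ⇒ A = - \frac{38}{7}.
So c(n) = - \frac{38 \left(-6\right)^{n}}{7} - \frac{4}{7}.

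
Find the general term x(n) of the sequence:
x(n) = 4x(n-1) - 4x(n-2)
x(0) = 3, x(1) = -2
Characteristic equation: x² - 4x + 4 = 0, which is (x - (2))².
Repeated root r = 2.
General solution: x(n) = (A + Bn)·(2)^n.
From x(0) = 3: A = 3.
From x(1) = -2: (A + B)·(2) = -2 ⇒ B = -4.
So x(n) = \left(3 - 4 n\right) \cdot (2)^n.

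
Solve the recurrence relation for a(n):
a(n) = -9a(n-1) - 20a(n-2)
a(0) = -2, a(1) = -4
Characteristic equation: x² + 9x + 20 = 0, which factors as (x - (-5))(x - (-4)) = 0.
Roots r₁ = -5, r₂ = -4 (distinct).
General solution: a(n) = A·(-5)^n + B·(-4)^n.
From a(0) = -2: A + B = -2.
From a(1) = -4: -5A - 4B = -4.
Solving: A = 12, B = -14.
So a(n) = - 14 \left(-4\right)^{n} + 12 \left(-5\right)^{n}.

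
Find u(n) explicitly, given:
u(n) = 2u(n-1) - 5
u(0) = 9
First-order linear non-homogeneous.
Homogeneous solution: u_h(n) = A·(2)^n.
Try constant particular solution u_p = K: K = 2K - 5 ⇒ K = 5.
General: u(n) = A·(2)^n + 5.
Apply u(0) = 9: A + 5 = 9 ⇒ A = 4.
So u(n) = 4 \cdot 2^{n} + 5.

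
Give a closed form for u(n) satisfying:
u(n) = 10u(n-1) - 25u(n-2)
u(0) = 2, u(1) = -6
Characteristic equation: x² - 10x + 25 = 0, which is (x - (5))².
Repeated root r = 5.
General solution: u(n) = (A + Bn)·(5)^n.
From u(0) = 2: A = 2.
From u(1) = -6: (A + B)·(5) = -6 ⇒ B = - \frac{16}{5}.
So u(n) = \left(2 - \frac{16 n}{5}\right) \cdot (5)^n.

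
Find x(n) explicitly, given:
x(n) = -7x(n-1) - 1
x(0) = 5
First-order linear non-homogeneous.
Homogeneous solution: x_h(n) = A·(-7)^n.
Try constant particular solution x_p = K: K = -7K - 1 ⇒ K = - \frac{1}{8}.
General: x(n) = A·(-7)^n - \frac{1}{8}.
Apply x(0) = 5: A - \frac{1}{8} = 5 ⇒ A = \frac{41}{8}.
So x(n) = \frac{41 \left(-7\right)^{n}}{8} - \frac{1}{8}.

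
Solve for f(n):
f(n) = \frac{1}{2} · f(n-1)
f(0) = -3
Pure geometric recurrence with ratio \frac{1}{2}.
By induction f(n) = f(0) · (\frac{1}{2})^n = - 3 \cdot 2^{- n}.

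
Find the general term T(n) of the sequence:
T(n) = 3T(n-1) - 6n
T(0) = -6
First-order linear with linear forcing.
Homogeneous solution: T_h(n) = A·(3)^n.
Try particular T_p(n) = pn + q. Substituting:
  pn + q = 3(p(n-1) + q) - 6n.
Matching the n-coefficient: p = 3p - 6 ⇒ p = 3.
Matching constants: q = -3p + 3q ⇒ q = \frac{9}{2}.
General: T(n) = A·(3)^n + 3 n + \frac{9}{2}.
Apply T(0) = -6: A + \frac{9}{2} = -6 ⇒ A = - \frac{21}{2}.
So T(n) = - \frac{21 \cdot 3^{n}}{2} + 3 n + \frac{9}{2}.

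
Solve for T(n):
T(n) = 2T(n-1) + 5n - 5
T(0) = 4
First-order linear with linear forcing.
Homogeneous solution: T_h(n) = A·(2)^n.
Try particular T_p(n) = pn + q. Substituting:
  pn + q = 2(p(n-1) + q) + 5n - 5.
Matching the n-coefficient: p = 2p + 5 ⇒ p = -5.
Matching constants: q = -2p + 2q - 5 ⇒ q = -5.
General: T(n) = A·(2)^n - 5 n - 5.
Apply T(0) = 4: A - 5 = 4 ⇒ A = 9.
So T(n) = 9 \cdot 2^{n} - 5 n - 5.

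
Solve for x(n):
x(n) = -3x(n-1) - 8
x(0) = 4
First-order linear non-homogeneous.
Homogeneous solution: x_h(n) = A·(-3)^n.
Try constant particular solution x_p = K: K = -3K - 8 ⇒ K = -2.
General: x(n) = A·(-3)^n - 2.
Apply x(0) = 4: A - 2 = 4 ⇒ A = 6.
So x(n) = 6 \left(-3\right)^{n} - 2.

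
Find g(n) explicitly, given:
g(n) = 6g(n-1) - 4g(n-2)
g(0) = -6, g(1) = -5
Characteristic equation: x² - 6x + 4 = 0.
Discriminant Δ = (6)² + 4·(-4) = 20.
Roots r₁,₂ = (6 ± √20)/2, so r₁ = \sqrt{5} + 3, r₂ = 3 - \sqrt{5}.
General solution: g(n) = A·r₁^n + B·r₂^n.
From the initial conditions, A + B = -6 and r₁A + r₂B = -5.
Since r₁ - r₂ = √20: A = (-5 - (-6)r₂)/√20 = -3 + \frac{13 \sqrt{5}}{10}, and B = -6 - A = -3 - \frac{13 \sqrt{5}}{10}.
So g(n) = \left(-3 + \frac{13 \sqrt{5}}{10}\right)\left(\sqrt{5} + 3\right)^n + \left(-3 - \frac{13 \sqrt{5}}{10}\right)\left(3 - \sqrt{5}\right)^n.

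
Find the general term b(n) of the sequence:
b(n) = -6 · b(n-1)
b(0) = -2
Pure geometric recurrence with ratio -6.
By induction b(n) = b(0) · (-6)^n = - 2 \left(-6\right)^{n}.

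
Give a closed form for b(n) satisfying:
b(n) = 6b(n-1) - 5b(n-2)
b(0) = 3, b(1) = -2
Characteristic equation: x² - 6x + 5 = 0, which factors as (x - (1))(x - (5)) = 0.
Roots r₁ = 1, r₂ = 5 (distinct).
General solution: b(n) = A·(1)^n + B·(5)^n.
From b(0) = 3: A + B = 3.
From b(1) = -2: A + 5B = -2.
Solving: A = \frac{17}{4}, B = - \frac{5}{4}.
So b(n) = \frac{17}{4} - \frac{5 \cdot 5^{n}}{4}.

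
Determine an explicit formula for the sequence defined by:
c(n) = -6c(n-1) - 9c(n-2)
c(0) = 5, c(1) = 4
Characteristic equation: x² + 6x + 9 = 0, which is (x - (-3))².
Repeated root r = -3.
General solution: c(n) = (A + Bn)·(-3)^n.
From c(0) = 5: A = 5.
From c(1) = 4: (A + B)·(-3) = 4 ⇒ B = - \frac{19}{3}.
So c(n) = \left(5 - \frac{19 n}{3}\right) \cdot (-3)^n.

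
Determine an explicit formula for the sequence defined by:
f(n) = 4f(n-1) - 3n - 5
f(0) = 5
First-order linear with linear forcing.
Homogeneous solution: f_h(n) = A·(4)^n.
Try particular f_p(n) = pn + q. Substituting:
  pn + q = 4(p(n-1) + q) - 3n - 5.
Matching the n-coefficient: p = 4p - 3 ⇒ p = 1.
Matching constants: q = -4p + 4q - 5 ⇒ q = 3.
General: f(n) = A·(4)^n + n + 3.
Apply f(0) = 5: A + 3 = 5 ⇒ A = 2.
So f(n) = 2 \cdot 4^{n} + n + 3.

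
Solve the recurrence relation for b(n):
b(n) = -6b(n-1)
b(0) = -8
This is a homogeneous first-order recurrence with ratio -6.
By induction b(n) = b(0) · (-6)^n = - 8 \left(-6\right)^{n}.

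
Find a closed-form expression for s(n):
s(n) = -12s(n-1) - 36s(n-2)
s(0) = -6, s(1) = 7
Characteristic equation: x² + 12x + 36 = 0, which is (x - (-6))².
Repeated root r = -6.
General solution: s(n) = (A + Bn)·(-6)^n.
From s(0) = -6: A = -6.
From s(1) = 7: (A + B)·(-6) = 7 ⇒ B = \frac{29}{6}.
So s(n) = \left(\frac{29 n}{6} - 6\right) \cdot (-6)^n.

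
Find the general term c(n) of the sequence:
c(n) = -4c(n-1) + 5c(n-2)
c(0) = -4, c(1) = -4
Characteristic equation: x² + 4x - 5 = 0, which factors as (x - (-5))(x - (1)) = 0.
Roots r₁ = -5, r₂ = 1 (distinct).
General solution: c(n) = A·(-5)^n + B·(1)^n.
From c(0) = -4: A + B = -4.
From c(1) = -4: -5A + B = -4.
Solving: A = 0, B = -4.
So c(n) = -4.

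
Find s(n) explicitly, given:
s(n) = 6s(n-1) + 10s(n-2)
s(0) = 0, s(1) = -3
Characteristic equation: x² - 6x - 10 = 0.
Discriminant Δ = (6)² + 4·(10) = 76.
Roots r₁,₂ = (6 ± √76)/2, so r₁ = 3 + \sqrt{19}, r₂ = 3 - \sqrt{19}.
General solution: s(n) = A·r₁^n + B·r₂^n.
From the initial conditions, A + B = 0 and r₁A + r₂B = -3.
Since r₁ - r₂ = √76: A = (-3 - (0)r₂)/√76 = - \frac{3 \sqrt{19}}{38}, and B = 0 - A = \frac{3 \sqrt{19}}{38}.
So s(n) = \left(- \frac{3 \sqrt{19}}{38}\right)\left(3 + \sqrt{19}\right)^n + \left(\frac{3 \sqrt{19}}{38}\right)\left(3 - \sqrt{19}\right)^n.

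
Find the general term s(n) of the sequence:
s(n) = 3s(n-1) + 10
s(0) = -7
First-order linear non-homogeneous.
Homogeneous solution: s_h(n) = A·(3)^n.
Try constant particular solution s_p = K: K = 3K + 10 ⇒ K = -5.
General: s(n) = A·(3)^n - 5.
Apply s(0) = -7: A - 5 = -7 ⇒ A = -2.
So s(n) = - 2 \cdot 3^{n} - 5.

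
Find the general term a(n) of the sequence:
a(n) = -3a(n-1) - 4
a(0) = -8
First-order linear non-homogeneous.
Homogeneous solution: a_h(n) = A·(-3)^n.
Try constant particular solution a_p = K: K = -3K - 4 ⇒ K = -1.
General: a(n) = A·(-3)^n - 1.
Apply a(0) = -8: A - 1 = -8 ⇒ A = -7.
So a(n) = - 7 \left(-3\right)^{n} - 1.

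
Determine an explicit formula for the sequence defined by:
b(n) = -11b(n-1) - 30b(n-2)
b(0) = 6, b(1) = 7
Characteristic equation: x² + 11x + 30 = 0, which factors as (x - (-6))(x - (-5)) = 0.
Roots r₁ = -6, r₂ = -5 (distinct).
General solution: b(n) = A·(-6)^n + B·(-5)^n.
From b(0) = 6: A + B = 6.
From b(1) = 7: -6A - 5B = 7.
Solving: A = -37, B = 43.
So b(n) = 43 \left(-5\right)^{n} - 37 \left(-6\right)^{n}.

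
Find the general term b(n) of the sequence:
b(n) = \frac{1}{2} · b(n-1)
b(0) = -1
Pure geometric recurrence with ratio \frac{1}{2}.
By induction b(n) = b(0) · (\frac{1}{2})^n = - 2^{- n}.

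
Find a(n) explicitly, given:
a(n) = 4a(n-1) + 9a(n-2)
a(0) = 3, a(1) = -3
Characteristic equation: x² - 4x - 9 = 0.
Discriminant Δ = (4)² + 4·(9) = 52.
Roots r₁,₂ = (4 ± √52)/2, so r₁ = 2 + \sqrt{13}, r₂ = 2 - \sqrt{13}.
General solution: a(n) = A·r₁^n + B·r₂^n.
From the initial conditions, A + B = 3 and r₁A + r₂B = -3.
Since r₁ - r₂ = √52: A = (-3 - (3)r₂)/√52 = \frac{3}{2} - \frac{9 \sqrt{13}}{26}, and B = 3 - A = \frac{9 \sqrt{13}}{26} + \frac{3}{2}.
So a(n) = \left(\frac{3}{2} - \frac{9 \sqrt{13}}{26}\right)\left(2 + \sqrt{13}\right)^n + \left(\frac{9 \sqrt{13}}{26} + \frac{3}{2}\right)\left(2 - \sqrt{13}\right)^n.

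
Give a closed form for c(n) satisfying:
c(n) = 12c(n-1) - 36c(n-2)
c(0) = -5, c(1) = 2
Characteristic equation: x² - 12x + 36 = 0, which is (x - (6))².
Repeated root r = 6.
General solution: c(n) = (A + Bn)·(6)^n.
From c(0) = -5: A = -5.
From c(1) = 2: (A + B)·(6) = 2 ⇒ B = \frac{16}{3}.
So c(n) = \left(\frac{16 n}{3} - 5\right) \cdot (6)^n.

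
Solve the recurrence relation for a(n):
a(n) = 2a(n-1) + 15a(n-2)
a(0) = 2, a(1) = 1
Characteristic equation: x² - 2x - 15 = 0, which factors as (x - (5))(x - (-3)) = 0.
Roots r₁ = 5, r₂ = -3 (distinct).
General solution: a(n) = A·(5)^n + B·(-3)^n.
From a(0) = 2: A + B = 2.
From a(1) = 1: 5A - 3B = 1.
Solving: A = \frac{7}{8}, B = \frac{9}{8}.
So a(n) = \frac{9 \left(-3\right)^{n}}{8} + \frac{7 \cdot 5^{n}}{8}.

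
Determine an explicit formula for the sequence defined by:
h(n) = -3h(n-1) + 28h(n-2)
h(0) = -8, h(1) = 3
Characteristic equation: x² + 3x - 28 = 0, which factors as (x - (4))(x - (-7)) = 0.
Roots r₁ = 4, r₂ = -7 (distinct).
General solution: h(n) = A·(4)^n + B·(-7)^n.
From h(0) = -8: A + B = -8.
From h(1) = 3: 4A - 7B = 3.
Solving: A = - \frac{53}{11}, B = - \frac{35}{11}.
So h(n) = - \frac{35 \left(-7\right)^{n}}{11} - \frac{53 \cdot 4^{n}}{11}.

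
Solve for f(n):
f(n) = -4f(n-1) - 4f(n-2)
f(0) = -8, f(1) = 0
Characteristic equation: x² + 4x + 4 = 0, which is (x - (-2))².
Repeated root r = -2.
General solution: f(n) = (A + Bn)·(-2)^n.
From f(0) = -8: A = -8.
From f(1) = 0: (A + B)·(-2) = 0 ⇒ B = 8.
So f(n) = \left(8 n - 8\right) \cdot (-2)^n.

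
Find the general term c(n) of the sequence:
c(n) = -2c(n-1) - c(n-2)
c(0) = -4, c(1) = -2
Characteristic equation: x² + 2x + 1 = 0, which is (x - (-1))².
Repeated root r = -1.
General solution: c(n) = (A + Bn)·(-1)^n.
From c(0) = -4: A = -4.
From c(1) = -2: (A + B)·(-1) = -2 ⇒ B = 6.
So c(n) = \left(6 n - 4\right) \cdot (-1)^n.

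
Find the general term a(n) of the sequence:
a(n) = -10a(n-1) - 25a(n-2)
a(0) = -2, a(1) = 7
Characteristic equation: x² + 10x + 25 = 0, which is (x - (-5))².
Repeated root r = -5.
General solution: a(n) = (A + Bn)·(-5)^n.
From a(0) = -2: A = -2.
From a(1) = 7: (A + B)·(-5) = 7 ⇒ B = \frac{3}{5}.
So a(n) = \left(\frac{3 n}{5} - 2\right) \cdot (-5)^n.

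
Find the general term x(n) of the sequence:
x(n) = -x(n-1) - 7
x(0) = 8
First-order linear non-homogeneous.
Homogeneous solution: x_h(n) = A·(-1)^n.
Try constant particular solution x_p = K: K = -K - 7 ⇒ K = - \frac{7}{2}.
General: x(n) = A·(-1)^n - \frac{7}{2}.
Apply x(0) = 8: A - \frac{7}{2} = 8 ⇒ A = \frac{23}{2}.
So x(n) = \frac{23 \left(-1\right)^{n}}{2} - \frac{7}{2}.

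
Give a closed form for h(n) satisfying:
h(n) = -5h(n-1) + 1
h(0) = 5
First-order linear non-homogeneous.
Homogeneous solution: h_h(n) = A·(-5)^n.
Try constant particular solution h_p = K: K = -5K + 1 ⇒ K = \frac{1}{6}.
General: h(n) = A·(-5)^n + \frac{1}{6}.
Apply h(0) = 5: A + \frac{1}{6} = 5 ⇒ A = \frac{29}{6}.
So h(n) = \frac{29 \left(-5\right)^{n}}{6} + \frac{1}{6}.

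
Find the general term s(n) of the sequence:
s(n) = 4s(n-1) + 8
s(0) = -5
First-order linear non-homogeneous.
Homogeneous solution: s_h(n) = A·(4)^n.
Try constant particular solution s_p = K: K = 4K + 8 ⇒ K = - \frac{8}{3}.
General: s(n) = A·(4)^n - \frac{8}{3}.
Apply s(0) = -5: A - \frac{8}{3} = -5 ⇒ A = - \frac{7}{3}.
So s(n) = - \frac{7 \cdot 4^{n}}{3} - \frac{8}{3}.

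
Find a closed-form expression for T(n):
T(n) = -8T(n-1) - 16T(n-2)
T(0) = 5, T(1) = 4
Characteristic equation: x² + 8x + 16 = 0, which is (x - (-4))².
Repeated root r = -4.
General solution: T(n) = (A + Bn)·(-4)^n.
From T(0) = 5: A = 5.
From T(1) = 4: (A + B)·(-4) = 4 ⇒ B = -6.
So T(n) = \left(5 - 6 n\right) \cdot (-4)^n.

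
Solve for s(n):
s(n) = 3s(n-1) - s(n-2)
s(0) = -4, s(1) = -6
Characteristic equation: x² - 3x + 1 = 0.
Discriminant Δ = (3)² + 4·(-1) = 5.
Roots r₁,₂ = (3 ± √5)/2, so r₁ = \frac{\sqrt{5}}{2} + \frac{3}{2}, r₂ = \frac{3}{2} - \frac{\sqrt{5}}{2}.
General solution: s(n) = A·r₁^n + B·r₂^n.
From the initial conditions, A + B = -4 and r₁A + r₂B = -6.
Since r₁ - r₂ = √5: A = (-6 - (-4)r₂)/√5 = -2, and B = -4 - A = -2.
So s(n) = \left(-2\right)\left(\frac{\sqrt{5}}{2} + \frac{3}{2}\right)^n + \left(-2\right)\left(\frac{3}{2} - \frac{\sqrt{5}}{2}\right)^n.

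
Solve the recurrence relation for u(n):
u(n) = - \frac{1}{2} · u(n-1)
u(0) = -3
Pure geometric recurrence with ratio - \frac{1}{2}.
By induction u(n) = u(0) · (- \frac{1}{2})^n = - 3 \left(- \frac{1}{2}\right)^{n}.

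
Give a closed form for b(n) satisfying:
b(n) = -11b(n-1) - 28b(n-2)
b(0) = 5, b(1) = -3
Characteristic equation: x² + 11x + 28 = 0, which factors as (x - (-7))(x - (-4)) = 0.
Roots r₁ = -7, r₂ = -4 (distinct).
General solution: b(n) = A·(-7)^n + B·(-4)^n.
From b(0) = 5: A + B = 5.
From b(1) = -3: -7A - 4B = -3.
Solving: A = - \frac{17}{3}, B = \frac{32}{3}.
So b(n) = \frac{32 \left(-4\right)^{n}}{3} - \frac{17 \left(-7\right)^{n}}{3}.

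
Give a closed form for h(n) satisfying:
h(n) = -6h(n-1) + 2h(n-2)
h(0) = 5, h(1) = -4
Characteristic equation: x² + 6x - 2 = 0.
Discriminant Δ = (-6)² + 4·(2) = 44.
Roots r₁,₂ = (-6 ± √44)/2, so r₁ = -3 + \sqrt{11}, r₂ = - \sqrt{11} - 3.
General solution: h(n) = A·r₁^n + B·r₂^n.
From the initial conditions, A + B = 5 and r₁A + r₂B = -4.
Since r₁ - r₂ = √44: A = (-4 - (5)r₂)/√44 = \frac{\sqrt{11}}{2} + \frac{5}{2}, and B = 5 - A = \frac{5}{2} - \frac{\sqrt{11}}{2}.
So h(n) = \left(\frac{\sqrt{11}}{2} + \frac{5}{2}\right)\left(-3 + \sqrt{11}\right)^n + \left(\frac{5}{2} - \frac{\sqrt{11}}{2}\right)\left(- \sqrt{11} - 3\right)^n.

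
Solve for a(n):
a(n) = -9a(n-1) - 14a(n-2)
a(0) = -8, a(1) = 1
Characteristic equation: x² + 9x + 14 = 0, which factors as (x - (-7))(x - (-2)) = 0.
Roots r₁ = -7, r₂ = -2 (distinct).
General solution: a(n) = A·(-7)^n + B·(-2)^n.
From a(0) = -8: A + B = -8.
From a(1) = 1: -7A - 2B = 1.
Solving: A = 3, B = -11.
So a(n) = - 11 \left(-2\right)^{n} + 3 \left(-7\right)^{n}.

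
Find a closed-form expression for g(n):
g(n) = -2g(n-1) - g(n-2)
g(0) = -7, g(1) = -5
Characteristic equation: x² + 2x + 1 = 0, which is (x - (-1))².
Repeated root r = -1.
General solution: g(n) = (A + Bn)·(-1)^n.
From g(0) = -7: A = -7.
From g(1) = -5: (A + B)·(-1) = -5 ⇒ B = 12.
So g(n) = \left(12 n - 7\right) \cdot (-1)^n.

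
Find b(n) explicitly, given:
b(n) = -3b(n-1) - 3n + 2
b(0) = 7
First-order linear with linear forcing.
Homogeneous solution: b_h(n) = A·(-3)^n.
Try particular b_p(n) = pn + q. Substituting:
  pn + q = -3(p(n-1) + q) - 3n + 2.
Matching the n-coefficient: p = -3p - 3 ⇒ p = - \frac{3}{4}.
Matching constants: q = 3p - 3q + 2 ⇒ q = - \frac{1}{16}.
General: b(n) = A·(-3)^n - \frac{3 n}{4} - \frac{1}{16}.
Apply b(0) = 7: A - \frac{1}{16} = 7 ⇒ A = \frac{113}{16}.
So b(n) = \frac{113 \left(-3\right)^{n}}{16} - \frac{3 n}{4} - \frac{1}{16}.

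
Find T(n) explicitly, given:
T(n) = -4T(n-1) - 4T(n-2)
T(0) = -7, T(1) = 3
Characteristic equation: x² + 4x + 4 = 0, which is (x - (-2))².
Repeated root r = -2.
General solution: T(n) = (A + Bn)·(-2)^n.
From T(0) = -7: A = -7.
From T(1) = 3: (A + B)·(-2) = 3 ⇒ B = \frac{11}{2}.
So T(n) = \left(\frac{11 n}{2} - 7\right) \cdot (-2)^n.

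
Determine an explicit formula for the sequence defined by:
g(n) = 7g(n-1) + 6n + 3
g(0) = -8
First-order linear with linear forcing.
Homogeneous solution: g_h(n) = A·(7)^n.
Try particular g_p(n) = pn + q. Substituting:
  pn + q = 7(p(n-1) + q) + 6n + 3.
Matching the n-coefficient: p = 7p + 6 ⇒ p = -1.
Matching constants: q = -7p + 7q + 3 ⇒ q = - \frac{5}{3}.
General: g(n) = A·(7)^n - n - \frac{5}{3}.
Apply g(0) = -8: A - \frac{5}{3} = -8 ⇒ A = - \frac{19}{3}.
So g(n) = - \frac{19 \cdot 7^{n}}{3} - n - \frac{5}{3}.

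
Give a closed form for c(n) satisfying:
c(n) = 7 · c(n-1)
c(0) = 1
Pure geometric recurrence with ratio 7.
By induction c(n) = c(0) · (7)^n = 7^{n}.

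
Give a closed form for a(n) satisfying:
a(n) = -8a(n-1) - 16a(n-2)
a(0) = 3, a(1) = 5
Characteristic equation: x² + 8x + 16 = 0, which is (x - (-4))².
Repeated root r = -4.
General solution: a(n) = (A + Bn)·(-4)^n.
From a(0) = 3: A = 3.
From a(1) = 5: (A + B)·(-4) = 5 ⇒ B = - \frac{17}{4}.
So a(n) = \left(3 - \frac{17 n}{4}\right) \cdot (-4)^n.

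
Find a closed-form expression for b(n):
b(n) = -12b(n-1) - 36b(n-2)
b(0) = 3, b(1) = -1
Characteristic equation: x² + 12x + 36 = 0, which is (x - (-6))².
Repeated root r = -6.
General solution: b(n) = (A + Bn)·(-6)^n.
From b(0) = 3: A = 3.
From b(1) = -1: (A + B)·(-6) = -1 ⇒ B = - \frac{17}{6}.
So b(n) = \left(3 - \frac{17 n}{6}\right) \cdot (-6)^n.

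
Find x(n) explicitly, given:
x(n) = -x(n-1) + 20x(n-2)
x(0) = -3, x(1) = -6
Characteristic equation: x² + x - 20 = 0, which factors as (x - (4))(x - (-5)) = 0.
Roots r₁ = 4, r₂ = -5 (distinct).
General solution: x(n) = A·(4)^n + B·(-5)^n.
From x(0) = -3: A + B = -3.
From x(1) = -6: 4A - 5B = -6.
Solving: A = - \frac{7}{3}, B = - \frac{2}{3}.
So x(n) = - \frac{2 \left(-5\right)^{n}}{3} - \frac{7 \cdot 4^{n}}{3}.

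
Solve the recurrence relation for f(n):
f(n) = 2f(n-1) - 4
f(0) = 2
First-order linear non-homogeneous.
Homogeneous solution: f_h(n) = A·(2)^n.
Try constant particular solution f_p = K: K = 2K - 4 ⇒ K = 4.
General: f(n) = A·(2)^n + 4.
Apply f(0) = 2: A + 4 = 2 ⇒ A = -2.
So f(n) = 4 - 2 \cdot 2^{n}.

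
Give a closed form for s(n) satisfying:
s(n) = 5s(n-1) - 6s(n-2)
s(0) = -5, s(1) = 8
Characteristic equation: x² - 5x + 6 = 0, which factors as (x - (2))(x - (3)) = 0.
Roots r₁ = 2, r₂ = 3 (distinct).
General solution: s(n) = A·(2)^n + B·(3)^n.
From s(0) = -5: A + B = -5.
From s(1) = 8: 2A + 3B = 8.
Solving: A = -23, B = 18.
So s(n) = - 23 \cdot 2^{n} + 18 \cdot 3^{n}.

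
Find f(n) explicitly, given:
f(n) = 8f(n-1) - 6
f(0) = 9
First-order linear non-homogeneous.
Homogeneous solution: f_h(n) = A·(8)^n.
Try constant particular solution f_p = K: K = 8K - 6 ⇒ K = \frac{6}{7}.
General: f(n) = A·(8)^n + \frac{6}{7}.
Apply f(0) = 9: A + \frac{6}{7} = 9 ⇒ A = \frac{57}{7}.
So f(n) = \frac{57 \cdot 8^{n}}{7} + \frac{6}{7}.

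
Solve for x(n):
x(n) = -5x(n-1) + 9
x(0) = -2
First-order linear non-homogeneous.
Homogeneous solution: x_h(n) = A·(-5)^n.
Try constant particular solution x_p = K: K = -5K + 9 ⇒ K = \frac{3}{2}.
General: x(n) = A·(-5)^n + \frac{3}{2}.
Apply x(0) = -2: A + \frac{3}{2} = -2 ⇒ A = - \frac{7}{2}.
So x(n) = \frac{3}{2} - \frac{7 \left(-5\right)^{n}}{2}.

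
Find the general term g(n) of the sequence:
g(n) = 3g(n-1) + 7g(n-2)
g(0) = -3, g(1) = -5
Characteristic equation: x² - 3x - 7 = 0.
Discriminant Δ = (3)² + 4·(7) = 37.
Roots r₁,₂ = (3 ± √37)/2, so r₁ = \frac{3}{2} + \frac{\sqrt{37}}{2}, r₂ = \frac{3}{2} - \frac{\sqrt{37}}{2}.
General solution: g(n) = A·r₁^n + B·r₂^n.
From the initial conditions, A + B = -3 and r₁A + r₂B = -5.
Since r₁ - r₂ = √37: A = (-5 - (-3)r₂)/√37 = - \frac{3}{2} - \frac{\sqrt{37}}{74}, and B = -3 - A = - \frac{3}{2} + \frac{\sqrt{37}}{74}.
So g(n) = \left(- \frac{3}{2} - \frac{\sqrt{37}}{74}\right)\left(\frac{3}{2} + \frac{\sqrt{37}}{2}\right)^n + \left(- \frac{3}{2} + \frac{\sqrt{37}}{74}\right)\left(\frac{3}{2} - \frac{\sqrt{37}}{2}\right)^n.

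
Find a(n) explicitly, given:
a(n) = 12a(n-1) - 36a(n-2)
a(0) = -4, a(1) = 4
Characteristic equation: x² - 12x + 36 = 0, which is (x - (6))².
Repeated root r = 6.
General solution: a(n) = (A + Bn)·(6)^n.
From a(0) = -4: A = -4.
From a(1) = 4: (A + B)·(6) = 4 ⇒ B = \frac{14}{3}.
So a(n) = \left(\frac{14 n}{3} - 4\right) \cdot (6)^n.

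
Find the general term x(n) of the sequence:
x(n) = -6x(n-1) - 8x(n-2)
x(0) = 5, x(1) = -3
Characteristic equation: x² + 6x + 8 = 0, which factors as (x - (-2))(x - (-4)) = 0.
Roots r₁ = -2, r₂ = -4 (distinct).
General solution: x(n) = A·(-2)^n + B·(-4)^n.
From x(0) = 5: A + B = 5.
From x(1) = -3: -2A - 4B = -3.
Solving: A = \frac{17}{2}, B = - \frac{7}{2}.
So x(n) = \frac{17 \left(-2\right)^{n}}{2} - \frac{7 \left(-4\right)^{n}}{2}.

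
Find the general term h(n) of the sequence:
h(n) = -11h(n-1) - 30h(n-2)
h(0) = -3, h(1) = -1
Characteristic equation: x² + 11x + 30 = 0, which factors as (x - (-5))(x - (-6)) = 0.
Roots r₁ = -5, r₂ = -6 (distinct).
General solution: h(n) = A·(-5)^n + B·(-6)^n.
From h(0) = -3: A + B = -3.
From h(1) = -1: -5A - 6B = -1.
Solving: A = -19, B = 16.
So h(n) = - 19 \left(-5\right)^{n} + 16 \left(-6\right)^{n}.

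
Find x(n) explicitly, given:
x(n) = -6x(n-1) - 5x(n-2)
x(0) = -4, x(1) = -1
Characteristic equation: x² + 6x + 5 = 0, which factors as (x - (-5))(x - (-1)) = 0.
Roots r₁ = -5, r₂ = -1 (distinct).
General solution: x(n) = A·(-5)^n + B·(-1)^n.
From x(0) = -4: A + B = -4.
From x(1) = -1: -5A - B = -1.
Solving: A = \frac{5}{4}, B = - \frac{21}{4}.
So x(n) = - \frac{21 \left(-1\right)^{n}}{4} + \frac{5 \left(-5\right)^{n}}{4}.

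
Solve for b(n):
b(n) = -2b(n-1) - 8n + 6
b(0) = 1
First-order linear with linear forcing.
Homogeneous solution: b_h(n) = A·(-2)^n.
Try particular b_p(n) = pn + q. Substituting:
  pn + q = -2(p(n-1) + q) - 8n + 6.
Matching the n-coefficient: p = -2p - 8 ⇒ p = - \frac{8}{3}.
Matching constants: q = 2p - 2q + 6 ⇒ q = \frac{2}{9}.
General: b(n) = A·(-2)^n - \frac{8 n}{3} + \frac{2}{9}.
Apply b(0) = 1: A + \frac{2}{9} = 1 ⇒ A = \frac{7}{9}.
So b(n) = \frac{7 \left(-2\right)^{n}}{9} - \frac{8 n}{3} + \frac{2}{9}.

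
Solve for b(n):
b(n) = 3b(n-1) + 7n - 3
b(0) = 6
First-order linear with linear forcing.
Homogeneous solution: b_h(n) = A·(3)^n.
Try particular b_p(n) = pn + q. Substituting:
  pn + q = 3(p(n-1) + q) + 7n - 3.
Matching the n-coefficient: p = 3p + 7 ⇒ p = - \frac{7}{2}.
Matching constants: q = -3p + 3q - 3 ⇒ q = - \frac{15}{4}.
General: b(n) = A·(3)^n - \frac{7 n}{2} - \frac{15}{4}.
Apply b(0) = 6: A - \frac{15}{4} = 6 ⇒ A = \frac{39}{4}.
So b(n) = \frac{39 \cdot 3^{n}}{4} - \frac{7 n}{2} - \frac{15}{4}.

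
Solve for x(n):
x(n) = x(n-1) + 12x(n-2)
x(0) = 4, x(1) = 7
Characteristic equation: x² - x - 12 = 0, which factors as (x - (4))(x - (-3)) = 0.
Roots r₁ = 4, r₂ = -3 (distinct).
General solution: x(n) = A·(4)^n + B·(-3)^n.
From x(0) = 4: A + B = 4.
From x(1) = 7: 4A - 3B = 7.
Solving: A = \frac{19}{7}, B = \frac{9}{7}.
So x(n) = \frac{9 \left(-3\right)^{n}}{7} + \frac{19 \cdot 4^{n}}{7}.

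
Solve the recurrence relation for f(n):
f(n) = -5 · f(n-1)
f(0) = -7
Pure geometric recurrence with ratio -5.
By induction f(n) = f(0) · (-5)^n = - 7 \left(-5\right)^{n}.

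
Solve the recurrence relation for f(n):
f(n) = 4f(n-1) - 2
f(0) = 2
First-order linear non-homogeneous.
Homogeneous solution: f_h(n) = A·(4)^n.
Try constant particular solution f_p = K: K = 4K - 2 ⇒ K = \frac{2}{3}.
General: f(n) = A·(4)^n + \frac{2}{3}.
Apply f(0) = 2: A + \frac{2}{3} = 2 ⇒ A = \frac{4}{3}.
So f(n) = \frac{4 \cdot 4^{n}}{3} + \frac{2}{3}.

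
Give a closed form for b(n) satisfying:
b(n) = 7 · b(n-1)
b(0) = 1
Pure geometric recurrence with ratio 7.
By induction b(n) = b(0) · (7)^n = 7^{n}.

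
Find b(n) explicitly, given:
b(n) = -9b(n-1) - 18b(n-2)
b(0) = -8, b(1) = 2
Characteristic equation: x² + 9x + 18 = 0, which factors as (x - (-3))(x - (-6)) = 0.
Roots r₁ = -3, r₂ = -6 (distinct).
General solution: b(n) = A·(-3)^n + B·(-6)^n.
From b(0) = -8: A + B = -8.
From b(1) = 2: -3A - 6B = 2.
Solving: A = - \frac{46}{3}, B = \frac{22}{3}.
So b(n) = - \frac{46 \left(-3\right)^{n}}{3} + \frac{22 \left(-6\right)^{n}}{3}.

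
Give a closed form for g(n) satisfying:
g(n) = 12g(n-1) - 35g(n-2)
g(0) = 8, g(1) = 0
Characteristic equation: x² - 12x + 35 = 0, which factors as (x - (5))(x - (7)) = 0.
Roots r₁ = 5, r₂ = 7 (distinct).
General solution: g(n) = A·(5)^n + B·(7)^n.
From g(0) = 8: A + B = 8.
From g(1) = 0: 5A + 7B = 0.
Solving: A = 28, B = -20.
So g(n) = 28 \cdot 5^{n} - 20 \cdot 7^{n}.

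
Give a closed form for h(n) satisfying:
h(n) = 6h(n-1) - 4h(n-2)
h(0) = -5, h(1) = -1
Characteristic equation: x² - 6x + 4 = 0.
Discriminant Δ = (6)² + 4·(-4) = 20.
Roots r₁,₂ = (6 ± √20)/2, so r₁ = \sqrt{5} + 3, r₂ = 3 - \sqrt{5}.
General solution: h(n) = A·r₁^n + B·r₂^n.
From the initial conditions, A + B = -5 and r₁A + r₂B = -1.
Since r₁ - r₂ = √20: A = (-1 - (-5)r₂)/√20 = - \frac{5}{2} + \frac{7 \sqrt{5}}{5}, and B = -5 - A = - \frac{7 \sqrt{5}}{5} - \frac{5}{2}.
So h(n) = \left(- \frac{5}{2} + \frac{7 \sqrt{5}}{5}\right)\left(\sqrt{5} + 3\right)^n + \left(- \frac{7 \sqrt{5}}{5} - \frac{5}{2}\right)\left(3 - \sqrt{5}\right)^n.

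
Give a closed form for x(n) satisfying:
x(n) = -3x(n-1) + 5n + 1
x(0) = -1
First-order linear with linear forcing.
Homogeneous solution: x_h(n) = A·(-3)^n.
Try particular x_p(n) = pn + q. Substituting:
  pn + q = -3(p(n-1) + q) + 5n + 1.
Matching the n-coefficient: p = -3p + 5 ⇒ p = \frac{5}{4}.
Matching constants: q = 3p - 3q + 1 ⇒ q = \frac{19}{16}.
General: x(n) = A·(-3)^n + \frac{5 n}{4} + \frac{19}{16}.
Apply x(0) = -1: A + \frac{19}{16} = -1 ⇒ A = - \frac{35}{16}.
So x(n) = - \frac{35 \left(-3\right)^{n}}{16} + \frac{5 n}{4} + \frac{19}{16}.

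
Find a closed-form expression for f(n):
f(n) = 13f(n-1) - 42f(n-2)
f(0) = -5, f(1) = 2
Characteristic equation: x² - 13x + 42 = 0, which factors as (x - (7))(x - (6)) = 0.
Roots r₁ = 7, r₂ = 6 (distinct).
General solution: f(n) = A·(7)^n + B·(6)^n.
From f(0) = -5: A + B = -5.
From f(1) = 2: 7A + 6B = 2.
Solving: A = 32, B = -37.
So f(n) = - 37 \cdot 6^{n} + 32 \cdot 7^{n}.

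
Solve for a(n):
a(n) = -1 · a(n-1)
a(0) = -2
Pure geometric recurrence with ratio -1.
By induction a(n) = a(0) · (-1)^n = - 2 \left(-1\right)^{n}.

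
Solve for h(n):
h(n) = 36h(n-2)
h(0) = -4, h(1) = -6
Characteristic equation: x² - 36 = 0, which factors as (x - (6))(x - (-6)) = 0.
Roots r₁ = 6, r₂ = -6 (distinct).
General solution: h(n) = A·(6)^n + B·(-6)^n.
From h(0) = -4: A + B = -4.
From h(1) = -6: 6A - 6B = -6.
Solving: A = - \frac{5}{2}, B = - \frac{3}{2}.
So h(n) = - \frac{3 \left(-6\right)^{n}}{2} - \frac{5 \cdot 6^{n}}{2}.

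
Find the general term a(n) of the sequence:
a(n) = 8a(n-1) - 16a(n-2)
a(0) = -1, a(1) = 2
Characteristic equation: x² - 8x + 16 = 0, which is (x - (4))².
Repeated root r = 4.
General solution: a(n) = (A + Bn)·(4)^n.
From a(0) = -1: A = -1.
From a(1) = 2: (A + B)·(4) = 2 ⇒ B = \frac{3}{2}.
So a(n) = \left(\frac{3 n}{2} - 1\right) \cdot (4)^n.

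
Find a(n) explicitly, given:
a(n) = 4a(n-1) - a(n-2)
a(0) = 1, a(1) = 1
Characteristic equation: x² - 4x + 1 = 0.
Discriminant Δ = (4)² + 4·(-1) = 12.
Roots r₁,₂ = (4 ± √12)/2, so r₁ = \sqrt{3} + 2, r₂ = 2 - \sqrt{3}.
General solution: a(n) = A·r₁^n + B·r₂^n.
From the initial conditions, A + B = 1 and r₁A + r₂B = 1.
Since r₁ - r₂ = √12: A = (1 - (1)r₂)/√12 = \frac{1}{2} - \frac{\sqrt{3}}{6}, and B = 1 - A = \frac{\sqrt{3}}{6} + \frac{1}{2}.
So a(n) = \left(\frac{1}{2} - \frac{\sqrt{3}}{6}\right)\left(\sqrt{3} + 2\right)^n + \left(\frac{\sqrt{3}}{6} + \frac{1}{2}\right)\left(2 - \sqrt{3}\right)^n.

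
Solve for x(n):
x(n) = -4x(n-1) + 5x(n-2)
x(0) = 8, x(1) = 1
Characteristic equation: x² + 4x - 5 = 0, which factors as (x - (-5))(x - (1)) = 0.
Roots r₁ = -5, r₂ = 1 (distinct).
General solution: x(n) = A·(-5)^n + B·(1)^n.
From x(0) = 8: A + B = 8.
From x(1) = 1: -5A + B = 1.
Solving: A = \frac{7}{6}, B = \frac{41}{6}.
So x(n) = \frac{7 \left(-5\right)^{n}}{6} + \frac{41}{6}.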